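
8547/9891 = 407/471 = 0.86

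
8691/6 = 2897/2= 1448.50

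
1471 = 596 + 875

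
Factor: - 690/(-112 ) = 345/56  =  2^( - 3 )*3^1*5^1*7^( - 1)*23^1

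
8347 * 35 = 292145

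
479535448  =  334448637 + 145086811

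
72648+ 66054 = 138702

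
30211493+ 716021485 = 746232978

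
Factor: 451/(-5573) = -11^1*41^1 * 5573^( - 1 )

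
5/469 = 5/469 = 0.01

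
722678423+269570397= 992248820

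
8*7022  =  56176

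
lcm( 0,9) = 0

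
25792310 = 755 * 34162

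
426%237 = 189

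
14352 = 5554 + 8798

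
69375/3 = 23125 = 23125.00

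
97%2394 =97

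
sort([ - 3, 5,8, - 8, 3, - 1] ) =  [ - 8, - 3, - 1, 3, 5,8]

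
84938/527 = 161  +  91/527 = 161.17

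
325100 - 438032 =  - 112932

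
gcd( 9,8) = 1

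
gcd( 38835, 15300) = 45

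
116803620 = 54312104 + 62491516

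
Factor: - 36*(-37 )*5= 2^2*3^2 * 5^1 * 37^1  =  6660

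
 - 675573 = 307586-983159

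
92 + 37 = 129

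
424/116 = 106/29 = 3.66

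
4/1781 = 4/1781 = 0.00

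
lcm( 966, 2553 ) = 35742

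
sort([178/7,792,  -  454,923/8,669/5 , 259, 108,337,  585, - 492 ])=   [-492, - 454 , 178/7, 108,923/8, 669/5,259,337,585 , 792]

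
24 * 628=15072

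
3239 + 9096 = 12335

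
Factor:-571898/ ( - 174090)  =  3^(-1 )*5^(-1)*7^( - 1 )*829^( - 1 )*285949^1  =  285949/87045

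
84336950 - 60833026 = 23503924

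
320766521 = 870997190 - 550230669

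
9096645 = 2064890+7031755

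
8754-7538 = 1216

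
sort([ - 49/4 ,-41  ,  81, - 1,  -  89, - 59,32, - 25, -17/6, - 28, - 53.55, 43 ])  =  [  -  89,-59,- 53.55, - 41, - 28,- 25 ,-49/4, - 17/6, - 1,32,43, 81]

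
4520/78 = 2260/39 = 57.95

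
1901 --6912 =8813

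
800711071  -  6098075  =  794612996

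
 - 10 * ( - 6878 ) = 68780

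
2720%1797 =923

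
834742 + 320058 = 1154800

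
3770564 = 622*6062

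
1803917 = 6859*263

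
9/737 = 9/737 = 0.01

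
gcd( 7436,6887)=1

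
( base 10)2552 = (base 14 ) D04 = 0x9F8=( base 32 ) 2FO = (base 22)560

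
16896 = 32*528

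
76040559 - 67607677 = 8432882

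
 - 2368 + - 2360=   -  4728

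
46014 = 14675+31339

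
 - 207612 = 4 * ( - 51903) 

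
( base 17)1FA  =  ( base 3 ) 202112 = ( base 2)1000101010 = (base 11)464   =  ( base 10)554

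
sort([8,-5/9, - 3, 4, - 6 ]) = [ - 6, - 3, - 5/9, 4, 8]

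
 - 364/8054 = - 182/4027 = - 0.05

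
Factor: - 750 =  - 2^1*3^1 * 5^3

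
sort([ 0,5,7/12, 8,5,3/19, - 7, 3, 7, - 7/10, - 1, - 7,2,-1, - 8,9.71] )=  [ - 8,  -  7, - 7, - 1  , - 1 , - 7/10,0,  3/19, 7/12,2,  3,5,5,7,  8,9.71 ] 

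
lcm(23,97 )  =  2231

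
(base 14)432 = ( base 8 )1474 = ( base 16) 33c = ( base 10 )828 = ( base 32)PS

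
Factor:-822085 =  - 5^1*11^1*14947^1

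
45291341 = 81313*557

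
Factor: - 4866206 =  - 2^1*2433103^1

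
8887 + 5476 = 14363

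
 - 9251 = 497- 9748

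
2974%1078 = 818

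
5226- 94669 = -89443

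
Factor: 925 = 5^2 * 37^1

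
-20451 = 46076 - 66527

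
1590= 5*318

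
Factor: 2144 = 2^5*67^1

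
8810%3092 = 2626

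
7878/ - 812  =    -  10 + 121/406= -9.70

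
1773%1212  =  561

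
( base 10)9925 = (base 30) b0p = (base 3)111121121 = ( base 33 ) 93P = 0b10011011000101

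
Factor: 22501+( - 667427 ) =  - 2^1 *322463^1  =  - 644926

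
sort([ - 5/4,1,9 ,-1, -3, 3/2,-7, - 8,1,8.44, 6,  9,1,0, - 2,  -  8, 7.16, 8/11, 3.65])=[ - 8, - 8, -7, - 3, - 2,-5/4, - 1, 0, 8/11, 1, 1, 1, 3/2, 3.65, 6,7.16, 8.44,9, 9 ] 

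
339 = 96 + 243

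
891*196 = 174636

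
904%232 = 208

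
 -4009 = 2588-6597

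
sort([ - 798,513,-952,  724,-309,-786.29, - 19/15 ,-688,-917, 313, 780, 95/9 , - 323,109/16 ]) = [-952,-917, - 798,-786.29, - 688,  -  323,-309,-19/15 , 109/16,  95/9, 313, 513, 724, 780 ]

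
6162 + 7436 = 13598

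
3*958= 2874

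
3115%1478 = 159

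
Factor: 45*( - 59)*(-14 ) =37170 =2^1*3^2*5^1*7^1 * 59^1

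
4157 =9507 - 5350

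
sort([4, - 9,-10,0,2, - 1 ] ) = [ - 10, - 9,-1, 0, 2,4]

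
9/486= 1/54  =  0.02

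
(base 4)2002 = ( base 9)154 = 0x82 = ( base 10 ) 130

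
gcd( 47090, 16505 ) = 5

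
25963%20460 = 5503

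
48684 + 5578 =54262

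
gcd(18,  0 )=18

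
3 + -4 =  - 1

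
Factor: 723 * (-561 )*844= -2^2*3^2  *11^1*17^1*211^1*241^1 = - 342328932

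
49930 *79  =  3944470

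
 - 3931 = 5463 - 9394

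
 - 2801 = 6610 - 9411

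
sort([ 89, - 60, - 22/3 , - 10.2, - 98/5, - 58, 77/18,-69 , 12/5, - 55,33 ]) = [-69, - 60,-58,-55, - 98/5 , - 10.2,-22/3, 12/5,77/18 , 33,  89] 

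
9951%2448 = 159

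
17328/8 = 2166=2166.00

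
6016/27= 6016/27 = 222.81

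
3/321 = 1/107  =  0.01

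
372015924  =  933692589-561676665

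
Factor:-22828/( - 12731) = 52/29 = 2^2*13^1*  29^( - 1 ) 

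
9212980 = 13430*686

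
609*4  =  2436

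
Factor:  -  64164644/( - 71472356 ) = 29^(- 1 )*83^1 * 157^1*1231^1 * 616141^( - 1 )= 16041161/17868089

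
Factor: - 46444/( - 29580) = 683/435   =  3^(-1)* 5^(  -  1)*29^( - 1)*683^1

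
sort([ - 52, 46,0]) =[ - 52, 0, 46]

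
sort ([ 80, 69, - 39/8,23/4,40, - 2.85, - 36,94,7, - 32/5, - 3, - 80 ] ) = [-80, - 36, - 32/5 , - 39/8, - 3,- 2.85, 23/4,  7,40,69,80, 94 ]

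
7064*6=42384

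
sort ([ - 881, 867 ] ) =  [  -  881, 867]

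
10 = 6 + 4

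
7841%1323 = 1226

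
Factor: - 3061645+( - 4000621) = -7062266= - 2^1*179^1*19727^1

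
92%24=20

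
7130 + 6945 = 14075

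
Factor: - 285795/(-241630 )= 2^(  -  1)*3^3*29^1*331^(  -  1 ) = 783/662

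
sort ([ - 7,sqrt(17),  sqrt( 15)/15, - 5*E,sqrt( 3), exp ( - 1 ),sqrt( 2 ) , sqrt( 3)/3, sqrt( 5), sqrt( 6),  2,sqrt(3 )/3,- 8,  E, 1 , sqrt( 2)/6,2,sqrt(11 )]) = [ - 5*E, - 8,- 7 , sqrt(2)/6, sqrt( 15 ) /15, exp (-1 ),sqrt( 3)/3 , sqrt(3 ) /3,1,sqrt (2)  ,  sqrt(3 ) , 2,  2,  sqrt (5 ),  sqrt( 6),E, sqrt( 11) , sqrt (17 ) ]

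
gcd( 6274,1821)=1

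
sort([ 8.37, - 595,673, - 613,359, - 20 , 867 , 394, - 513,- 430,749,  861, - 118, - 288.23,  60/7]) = [ - 613, - 595,-513, - 430, - 288.23, - 118, - 20, 8.37 , 60/7,359,394, 673,  749, 861,867] 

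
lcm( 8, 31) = 248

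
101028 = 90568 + 10460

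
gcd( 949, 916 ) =1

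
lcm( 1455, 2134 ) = 32010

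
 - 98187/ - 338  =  98187/338 = 290.49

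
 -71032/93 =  - 764 + 20/93 = - 763.78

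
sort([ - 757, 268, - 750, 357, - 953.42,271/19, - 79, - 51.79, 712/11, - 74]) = [-953.42,-757,-750, - 79,-74,-51.79, 271/19, 712/11, 268, 357 ]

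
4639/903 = 4639/903 = 5.14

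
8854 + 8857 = 17711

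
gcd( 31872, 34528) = 2656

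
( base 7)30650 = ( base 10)7532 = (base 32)7BC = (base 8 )16554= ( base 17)1911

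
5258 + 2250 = 7508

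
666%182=120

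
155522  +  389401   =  544923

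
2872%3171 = 2872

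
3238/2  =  1619  =  1619.00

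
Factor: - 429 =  - 3^1*11^1* 13^1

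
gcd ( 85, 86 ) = 1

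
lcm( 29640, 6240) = 118560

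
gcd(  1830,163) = 1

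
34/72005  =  34/72005 = 0.00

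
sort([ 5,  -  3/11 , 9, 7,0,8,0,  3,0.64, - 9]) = [  -  9 , - 3/11,0,  0, 0.64, 3,5,7,8,9 ]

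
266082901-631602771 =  - 365519870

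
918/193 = 918/193= 4.76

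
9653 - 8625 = 1028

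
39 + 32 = 71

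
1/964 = 1/964  =  0.00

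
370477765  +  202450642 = 572928407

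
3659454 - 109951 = 3549503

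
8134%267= 124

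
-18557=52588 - 71145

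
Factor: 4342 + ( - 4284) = 58  =  2^1 * 29^1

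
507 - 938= - 431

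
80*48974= 3917920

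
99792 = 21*4752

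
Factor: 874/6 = 437/3  =  3^(  -  1 )*19^1*23^1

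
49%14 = 7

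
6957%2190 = 387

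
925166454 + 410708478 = 1335874932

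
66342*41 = 2720022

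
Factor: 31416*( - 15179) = - 476863464 = - 2^3*3^1* 7^1*  11^1*  17^1*43^1*353^1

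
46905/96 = 488  +  19/32 = 488.59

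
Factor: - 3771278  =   - 2^1*7^1*269377^1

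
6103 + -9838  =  -3735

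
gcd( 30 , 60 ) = 30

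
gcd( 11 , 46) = 1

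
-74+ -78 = -152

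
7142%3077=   988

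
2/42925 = 2/42925= 0.00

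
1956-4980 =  - 3024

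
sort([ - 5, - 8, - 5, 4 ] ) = [ - 8,-5, - 5,4 ]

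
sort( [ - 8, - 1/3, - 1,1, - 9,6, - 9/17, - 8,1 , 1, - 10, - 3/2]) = [-10,-9, - 8,  -  8,  -  3/2, - 1, - 9/17, - 1/3, 1,1,1,6 ] 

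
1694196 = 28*60507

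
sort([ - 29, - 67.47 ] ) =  [ -67.47, - 29] 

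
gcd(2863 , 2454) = 409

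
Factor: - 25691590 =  - 2^1*5^1*17^1*79^1*1913^1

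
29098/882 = 32 + 437/441 = 32.99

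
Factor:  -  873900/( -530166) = 2^1*3^1 * 5^2*7^( - 1) * 13^( -1) = 150/91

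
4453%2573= 1880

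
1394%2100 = 1394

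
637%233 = 171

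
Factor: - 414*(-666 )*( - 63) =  -2^2*3^6*7^1*23^1*37^1=- 17370612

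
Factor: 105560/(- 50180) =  - 2^1*7^1*29^1 * 193^( - 1) = -406/193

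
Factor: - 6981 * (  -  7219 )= 3^1*13^1 * 179^1 * 7219^1=50395839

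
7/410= 7/410 =0.02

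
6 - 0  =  6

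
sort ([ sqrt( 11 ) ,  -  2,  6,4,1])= [ - 2,1,sqrt( 11) , 4,6]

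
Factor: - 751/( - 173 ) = 173^( - 1)*751^1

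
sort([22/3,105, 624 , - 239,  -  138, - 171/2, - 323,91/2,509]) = [  -  323,-239,-138, - 171/2, 22/3,91/2, 105,509,  624]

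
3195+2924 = 6119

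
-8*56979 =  - 455832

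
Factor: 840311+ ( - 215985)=624326  =  2^1*83^1*3761^1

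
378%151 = 76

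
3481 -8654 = -5173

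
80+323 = 403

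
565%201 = 163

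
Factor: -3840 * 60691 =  - 2^8 * 3^1*5^1 *137^1  *443^1 = -233053440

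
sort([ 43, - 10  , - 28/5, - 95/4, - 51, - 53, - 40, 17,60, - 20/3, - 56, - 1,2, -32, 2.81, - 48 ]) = [ - 56, - 53, - 51, -48,-40,-32, -95/4, - 10, - 20/3, - 28/5, - 1, 2, 2.81, 17, 43, 60 ] 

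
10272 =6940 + 3332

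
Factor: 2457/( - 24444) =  - 39/388 = -  2^(  -  2 ) *3^1 *13^1 * 97^( - 1)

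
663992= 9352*71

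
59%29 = 1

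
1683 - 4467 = -2784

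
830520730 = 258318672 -  -  572202058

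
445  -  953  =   - 508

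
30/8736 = 5/1456 = 0.00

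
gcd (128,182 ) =2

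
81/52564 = 81/52564= 0.00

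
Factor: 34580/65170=2^1  *7^( - 2)*13^1 = 26/49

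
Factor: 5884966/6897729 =2^1*3^( - 1) * 181^( - 1 )*1571^1*1873^1 * 12703^( - 1)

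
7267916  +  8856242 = 16124158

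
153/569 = 153/569 = 0.27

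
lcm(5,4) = 20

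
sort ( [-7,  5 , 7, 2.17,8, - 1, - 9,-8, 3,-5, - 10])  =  [ - 10, - 9,  -  8,-7, - 5,  -  1,2.17, 3, 5,7, 8]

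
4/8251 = 4/8251 = 0.00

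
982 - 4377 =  - 3395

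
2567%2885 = 2567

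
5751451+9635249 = 15386700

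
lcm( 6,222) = 222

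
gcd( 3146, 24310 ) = 286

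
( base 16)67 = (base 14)75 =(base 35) 2X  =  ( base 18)5D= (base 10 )103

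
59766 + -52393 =7373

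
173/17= 10 + 3/17 = 10.18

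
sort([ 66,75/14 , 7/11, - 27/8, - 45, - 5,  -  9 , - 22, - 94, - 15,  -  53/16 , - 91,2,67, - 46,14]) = [-94, - 91,  -  46,-45, - 22,-15, - 9, - 5, - 27/8, - 53/16,  7/11, 2, 75/14, 14, 66, 67 ] 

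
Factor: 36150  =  2^1*3^1 * 5^2*241^1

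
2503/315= 7 + 298/315 = 7.95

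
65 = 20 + 45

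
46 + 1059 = 1105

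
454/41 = 11 + 3/41 = 11.07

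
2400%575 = 100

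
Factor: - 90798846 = - 2^1*3^1*41^1*83^1*4447^1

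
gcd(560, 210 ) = 70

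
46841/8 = 46841/8 = 5855.12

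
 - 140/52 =-35/13 = -2.69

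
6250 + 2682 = 8932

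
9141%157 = 35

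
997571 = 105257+892314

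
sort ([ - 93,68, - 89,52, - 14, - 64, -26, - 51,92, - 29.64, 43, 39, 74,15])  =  [  -  93 ,-89, - 64, - 51, - 29.64, - 26, - 14, 15, 39,43,  52,68,74,  92 ] 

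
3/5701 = 3/5701 =0.00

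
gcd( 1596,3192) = 1596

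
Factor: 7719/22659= 7^( - 1)*13^(- 1 )*31^1 = 31/91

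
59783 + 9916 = 69699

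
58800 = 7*8400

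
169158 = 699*242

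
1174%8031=1174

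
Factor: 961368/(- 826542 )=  - 2^2*3^( - 1) * 41^1*47^( - 1 ) = - 164/141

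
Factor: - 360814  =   - 2^1*223^1 * 809^1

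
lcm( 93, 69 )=2139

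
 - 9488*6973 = -66159824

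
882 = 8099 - 7217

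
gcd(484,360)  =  4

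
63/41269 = 63/41269 = 0.00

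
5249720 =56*93745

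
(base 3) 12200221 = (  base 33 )3qv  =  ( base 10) 4156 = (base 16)103c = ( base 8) 10074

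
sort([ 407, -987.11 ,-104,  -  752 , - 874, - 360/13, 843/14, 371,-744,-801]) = [ - 987.11, - 874, - 801, - 752, - 744,-104,  -  360/13,  843/14,  371 , 407]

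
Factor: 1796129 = 1796129^1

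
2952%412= 68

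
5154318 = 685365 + 4468953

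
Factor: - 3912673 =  - 3912673^1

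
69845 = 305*229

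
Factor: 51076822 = 2^1*25538411^1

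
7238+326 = 7564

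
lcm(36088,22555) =180440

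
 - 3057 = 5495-8552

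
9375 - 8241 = 1134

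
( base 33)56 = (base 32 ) 5b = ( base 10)171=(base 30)5l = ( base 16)ab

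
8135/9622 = 8135/9622 = 0.85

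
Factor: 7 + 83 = 90= 2^1 * 3^2*5^1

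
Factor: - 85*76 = - 6460= - 2^2*5^1*17^1*19^1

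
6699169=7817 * 857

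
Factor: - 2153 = -2153^1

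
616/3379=616/3379 = 0.18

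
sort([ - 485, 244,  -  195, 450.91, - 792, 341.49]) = [  -  792, - 485, - 195, 244 , 341.49, 450.91 ] 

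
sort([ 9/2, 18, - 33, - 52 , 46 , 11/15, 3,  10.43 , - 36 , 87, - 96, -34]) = [-96, - 52 ,- 36,-34, - 33,  11/15, 3, 9/2,10.43, 18 , 46,  87 ] 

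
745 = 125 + 620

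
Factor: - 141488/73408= - 2^( - 2 )*31^( - 1)*239^1=-239/124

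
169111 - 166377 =2734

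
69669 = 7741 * 9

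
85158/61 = 1396  +  2/61 = 1396.03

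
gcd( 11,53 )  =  1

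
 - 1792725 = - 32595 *55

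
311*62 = 19282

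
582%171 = 69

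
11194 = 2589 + 8605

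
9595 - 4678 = 4917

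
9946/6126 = 4973/3063 = 1.62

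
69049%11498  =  61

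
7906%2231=1213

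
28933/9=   28933/9 = 3214.78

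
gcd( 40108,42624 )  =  148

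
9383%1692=923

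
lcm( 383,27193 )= 27193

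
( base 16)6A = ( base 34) 34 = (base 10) 106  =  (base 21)51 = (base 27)3p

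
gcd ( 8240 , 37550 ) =10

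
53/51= 1 + 2/51 = 1.04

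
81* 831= 67311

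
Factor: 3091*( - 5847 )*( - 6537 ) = 3^2*11^1*281^1*1949^1*2179^1  =  118143704349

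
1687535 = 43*39245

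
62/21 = 2 + 20/21 = 2.95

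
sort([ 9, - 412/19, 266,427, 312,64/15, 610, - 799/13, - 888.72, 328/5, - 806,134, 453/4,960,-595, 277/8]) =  [ - 888.72,-806 ,-595, -799/13, - 412/19,64/15, 9, 277/8, 328/5, 453/4, 134, 266,  312, 427, 610, 960] 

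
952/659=1 + 293/659= 1.44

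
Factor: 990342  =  2^1*3^2*37^1*1487^1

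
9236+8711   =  17947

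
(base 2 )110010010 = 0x192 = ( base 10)402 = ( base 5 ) 3102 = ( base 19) 123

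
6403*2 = 12806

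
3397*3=10191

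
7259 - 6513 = 746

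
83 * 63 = 5229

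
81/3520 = 81/3520 =0.02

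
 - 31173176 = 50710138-81883314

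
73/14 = 73/14=5.21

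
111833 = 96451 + 15382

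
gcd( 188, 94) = 94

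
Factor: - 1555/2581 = -5^1*29^(  -  1 )*89^ ( - 1 )*311^1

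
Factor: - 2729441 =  - 11^1*13^1 * 19087^1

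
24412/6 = 12206/3 = 4068.67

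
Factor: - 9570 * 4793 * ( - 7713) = 353787674130 = 2^1*3^3*5^1 * 11^1*29^1 * 857^1*4793^1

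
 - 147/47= - 147/47 = -3.13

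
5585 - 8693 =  - 3108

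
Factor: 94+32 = 126 =2^1 * 3^2*7^1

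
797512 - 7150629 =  - 6353117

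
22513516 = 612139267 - 589625751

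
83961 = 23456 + 60505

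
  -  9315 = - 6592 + - 2723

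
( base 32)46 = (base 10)134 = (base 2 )10000110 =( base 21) 68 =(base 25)59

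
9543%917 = 373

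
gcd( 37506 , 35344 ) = 94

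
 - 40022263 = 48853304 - 88875567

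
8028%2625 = 153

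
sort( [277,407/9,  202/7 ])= [202/7,407/9,277 ]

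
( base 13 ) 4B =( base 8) 77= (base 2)111111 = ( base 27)29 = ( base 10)63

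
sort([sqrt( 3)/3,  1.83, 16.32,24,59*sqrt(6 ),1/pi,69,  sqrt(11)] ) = [ 1/pi,sqrt(3 ) /3,1.83,sqrt( 11), 16.32,  24,69, 59*sqrt( 6)] 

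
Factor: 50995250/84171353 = 2^1*5^3*7^(  -  1)*37^2 * 149^1*193^( - 1 )*62303^( - 1) 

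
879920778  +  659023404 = 1538944182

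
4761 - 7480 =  - 2719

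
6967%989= 44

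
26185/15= 5237/3 = 1745.67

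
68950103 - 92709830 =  - 23759727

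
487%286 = 201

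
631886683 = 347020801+284865882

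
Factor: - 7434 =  - 2^1 *3^2 * 7^1 * 59^1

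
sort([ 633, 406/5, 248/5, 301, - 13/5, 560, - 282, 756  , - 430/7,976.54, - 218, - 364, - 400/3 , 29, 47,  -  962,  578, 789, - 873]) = [ - 962, - 873 ,-364, - 282, - 218, - 400/3,-430/7, - 13/5,29, 47, 248/5,406/5, 301, 560,578, 633 , 756, 789, 976.54]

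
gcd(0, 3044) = 3044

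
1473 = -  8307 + 9780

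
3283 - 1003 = 2280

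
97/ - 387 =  - 97/387=-0.25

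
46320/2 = 23160 =23160.00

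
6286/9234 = 3143/4617= 0.68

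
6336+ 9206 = 15542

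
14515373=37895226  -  23379853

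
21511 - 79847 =- 58336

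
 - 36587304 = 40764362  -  77351666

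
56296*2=112592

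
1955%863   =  229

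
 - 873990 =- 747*1170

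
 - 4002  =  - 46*87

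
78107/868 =89  +  855/868 = 89.99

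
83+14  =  97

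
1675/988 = 1675/988 = 1.70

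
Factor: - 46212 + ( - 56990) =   -  103202 = - 2^1*11^1*4691^1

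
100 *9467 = 946700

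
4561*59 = 269099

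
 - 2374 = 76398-78772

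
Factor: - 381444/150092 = - 399/157 =- 3^1*7^1*19^1*157^( - 1)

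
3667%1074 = 445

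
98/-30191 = -1 + 4299/4313 = - 0.00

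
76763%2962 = 2713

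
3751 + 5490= 9241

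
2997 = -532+3529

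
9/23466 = 3/7822 = 0.00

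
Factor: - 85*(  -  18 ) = 2^1*3^2*5^1*17^1 = 1530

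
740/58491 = 740/58491 = 0.01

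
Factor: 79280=2^4*5^1*991^1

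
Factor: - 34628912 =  - 2^4*2164307^1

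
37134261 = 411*90351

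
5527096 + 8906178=14433274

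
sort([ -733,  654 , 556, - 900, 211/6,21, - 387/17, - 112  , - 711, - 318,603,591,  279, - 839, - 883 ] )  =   [- 900, - 883,  -  839, - 733, - 711, - 318, - 112,-387/17, 21,211/6,279,556,  591,  603,654]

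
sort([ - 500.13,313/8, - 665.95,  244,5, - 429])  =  [ - 665.95, - 500.13, - 429, 5,313/8,244]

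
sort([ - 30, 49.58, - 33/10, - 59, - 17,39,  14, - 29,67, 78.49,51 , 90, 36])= [ - 59, - 30, -29, - 17 , - 33/10,14,  36,39,49.58,51,67,78.49,90 ] 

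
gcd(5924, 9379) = 1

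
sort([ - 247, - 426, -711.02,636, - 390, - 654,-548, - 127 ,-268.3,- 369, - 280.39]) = [ - 711.02, -654 , - 548, - 426, - 390, - 369,- 280.39 , - 268.3, - 247, - 127,  636 ]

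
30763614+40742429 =71506043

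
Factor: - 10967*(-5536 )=2^5*11^1*173^1*997^1 = 60713312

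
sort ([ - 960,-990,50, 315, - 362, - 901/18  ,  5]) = [ - 990,- 960,-362, - 901/18,  5, 50, 315 ] 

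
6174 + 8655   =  14829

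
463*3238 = 1499194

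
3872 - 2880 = 992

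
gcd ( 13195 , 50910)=5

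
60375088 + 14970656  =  75345744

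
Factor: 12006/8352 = 2^( - 4)* 23^1=   23/16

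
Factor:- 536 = - 2^3*67^1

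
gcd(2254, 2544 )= 2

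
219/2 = 219/2 = 109.50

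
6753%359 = 291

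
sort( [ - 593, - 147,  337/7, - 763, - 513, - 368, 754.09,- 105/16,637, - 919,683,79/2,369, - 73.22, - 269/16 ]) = [ - 919, - 763, - 593, - 513, - 368,-147,-73.22 , - 269/16, - 105/16 , 79/2,  337/7, 369, 637,683,754.09]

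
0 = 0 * 148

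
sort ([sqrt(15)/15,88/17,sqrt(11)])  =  [ sqrt(  15 )/15,sqrt( 11), 88/17]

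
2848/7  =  406 + 6/7 = 406.86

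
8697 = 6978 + 1719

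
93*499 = 46407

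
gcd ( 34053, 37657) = 1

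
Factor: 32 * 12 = 384 = 2^7*3^1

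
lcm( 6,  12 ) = 12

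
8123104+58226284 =66349388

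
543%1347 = 543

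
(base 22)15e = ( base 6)2452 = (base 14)316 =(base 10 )608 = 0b1001100000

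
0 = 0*209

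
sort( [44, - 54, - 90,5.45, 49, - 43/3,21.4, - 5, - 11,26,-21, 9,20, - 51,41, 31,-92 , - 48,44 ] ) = [ - 92, - 90, - 54,-51,- 48, - 21, - 43/3, - 11, - 5,5.45, 9, 20,21.4,26, 31,41, 44,44 , 49 ] 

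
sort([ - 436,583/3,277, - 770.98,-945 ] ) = [ - 945, - 770.98, - 436, 583/3  ,  277] 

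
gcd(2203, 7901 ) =1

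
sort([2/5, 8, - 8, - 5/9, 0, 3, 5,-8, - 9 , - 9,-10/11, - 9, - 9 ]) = [  -  9,-9, - 9, - 9,-8 ,-8,  -  10/11, - 5/9,0,2/5,3, 5,8 ]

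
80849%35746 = 9357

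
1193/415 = 1193/415=2.87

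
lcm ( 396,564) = 18612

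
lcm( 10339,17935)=878815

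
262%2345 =262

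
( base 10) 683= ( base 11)571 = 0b1010101011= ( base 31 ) m1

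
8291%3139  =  2013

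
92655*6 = 555930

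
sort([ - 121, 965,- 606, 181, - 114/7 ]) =[- 606,  -  121, - 114/7 , 181,965]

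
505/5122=505/5122 = 0.10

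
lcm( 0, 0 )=0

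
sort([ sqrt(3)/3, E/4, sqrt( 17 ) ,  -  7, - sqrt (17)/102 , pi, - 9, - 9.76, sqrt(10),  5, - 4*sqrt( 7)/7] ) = [ - 9.76 ,-9, - 7,-4 *sqrt(7)/7, - sqrt( 17)/102, sqrt(  3 ) /3,E/4, pi, sqrt(10 ) , sqrt (17),5]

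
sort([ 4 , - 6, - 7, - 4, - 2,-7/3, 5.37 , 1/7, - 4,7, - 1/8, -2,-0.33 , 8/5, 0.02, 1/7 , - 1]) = [ - 7, - 6 , - 4, - 4 , - 7/3,-2, - 2, - 1, - 0.33, - 1/8, 0.02,1/7, 1/7, 8/5,4,5.37,7 ]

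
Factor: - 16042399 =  - 16042399^1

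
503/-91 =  - 503/91 = -  5.53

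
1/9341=1/9341 =0.00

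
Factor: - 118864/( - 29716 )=4 =2^2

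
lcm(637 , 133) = 12103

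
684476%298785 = 86906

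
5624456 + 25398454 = 31022910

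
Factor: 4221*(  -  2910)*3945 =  - 2^1*3^4*5^2*7^1 * 67^1*97^1*263^1= - 48456868950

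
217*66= 14322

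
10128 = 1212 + 8916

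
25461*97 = 2469717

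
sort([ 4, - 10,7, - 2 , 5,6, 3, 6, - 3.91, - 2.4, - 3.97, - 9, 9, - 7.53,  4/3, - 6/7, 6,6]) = [ - 10 , - 9 , - 7.53, - 3.97, - 3.91,-2.4,  -  2,  -  6/7  ,  4/3,3,  4 , 5, 6 , 6, 6,6,7,9] 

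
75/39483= 25/13161= 0.00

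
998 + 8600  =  9598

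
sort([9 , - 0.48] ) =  [ - 0.48,  9 ]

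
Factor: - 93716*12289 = - 2^2*7^1*3347^1*12289^1 = - 1151675924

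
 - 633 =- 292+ - 341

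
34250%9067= 7049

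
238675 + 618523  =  857198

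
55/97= 55/97 = 0.57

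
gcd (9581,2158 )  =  13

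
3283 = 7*469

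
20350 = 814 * 25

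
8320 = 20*416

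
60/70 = 6/7 = 0.86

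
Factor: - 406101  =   - 3^1*135367^1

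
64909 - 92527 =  - 27618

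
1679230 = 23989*70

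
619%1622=619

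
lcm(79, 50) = 3950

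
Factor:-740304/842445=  -848/965 = - 2^4*5^( - 1)*53^1 * 193^( -1 ) 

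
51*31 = 1581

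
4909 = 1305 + 3604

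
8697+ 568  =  9265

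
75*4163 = 312225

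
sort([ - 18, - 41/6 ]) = [ - 18, - 41/6]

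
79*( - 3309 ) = - 261411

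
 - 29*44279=- 1284091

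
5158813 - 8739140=-3580327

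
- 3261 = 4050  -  7311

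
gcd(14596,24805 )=41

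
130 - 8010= -7880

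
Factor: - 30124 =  - 2^2 * 17^1 * 443^1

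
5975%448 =151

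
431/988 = 431/988 = 0.44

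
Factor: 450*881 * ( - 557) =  - 2^1*3^2*5^2*557^1 *881^1  =  - 220822650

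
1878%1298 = 580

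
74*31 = 2294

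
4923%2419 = 85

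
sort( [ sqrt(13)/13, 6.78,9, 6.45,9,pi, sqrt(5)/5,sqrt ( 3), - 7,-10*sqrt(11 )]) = [ -10*sqrt(11) ,-7, sqrt(13)/13, sqrt (5 )/5,sqrt( 3),pi,6.45 , 6.78, 9, 9]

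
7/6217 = 7/6217 =0.00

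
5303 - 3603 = 1700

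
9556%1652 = 1296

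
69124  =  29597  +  39527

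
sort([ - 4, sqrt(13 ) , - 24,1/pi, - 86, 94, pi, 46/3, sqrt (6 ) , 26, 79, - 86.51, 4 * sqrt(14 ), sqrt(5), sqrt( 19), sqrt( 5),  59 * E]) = [ - 86.51, - 86,- 24,-4,1/pi, sqrt(5), sqrt( 5) , sqrt(6), pi, sqrt (13), sqrt( 19 ),4*sqrt (14) , 46/3,26,79, 94 , 59 * E]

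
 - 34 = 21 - 55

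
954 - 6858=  - 5904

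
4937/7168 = 4937/7168 = 0.69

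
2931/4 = 732 + 3/4 = 732.75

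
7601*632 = 4803832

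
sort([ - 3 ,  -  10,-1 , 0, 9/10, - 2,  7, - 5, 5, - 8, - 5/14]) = [ - 10, - 8, - 5,-3, - 2, - 1,-5/14, 0,9/10, 5 , 7 ] 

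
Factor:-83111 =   -  7^1*31^1*383^1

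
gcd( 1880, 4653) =47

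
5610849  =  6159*911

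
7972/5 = 7972/5 = 1594.40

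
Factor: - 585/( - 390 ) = 2^( - 1 ) * 3^1= 3/2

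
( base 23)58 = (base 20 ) 63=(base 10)123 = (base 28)4B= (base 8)173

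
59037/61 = 59037/61=967.82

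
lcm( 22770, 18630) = 204930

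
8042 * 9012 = 72474504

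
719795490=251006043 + 468789447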